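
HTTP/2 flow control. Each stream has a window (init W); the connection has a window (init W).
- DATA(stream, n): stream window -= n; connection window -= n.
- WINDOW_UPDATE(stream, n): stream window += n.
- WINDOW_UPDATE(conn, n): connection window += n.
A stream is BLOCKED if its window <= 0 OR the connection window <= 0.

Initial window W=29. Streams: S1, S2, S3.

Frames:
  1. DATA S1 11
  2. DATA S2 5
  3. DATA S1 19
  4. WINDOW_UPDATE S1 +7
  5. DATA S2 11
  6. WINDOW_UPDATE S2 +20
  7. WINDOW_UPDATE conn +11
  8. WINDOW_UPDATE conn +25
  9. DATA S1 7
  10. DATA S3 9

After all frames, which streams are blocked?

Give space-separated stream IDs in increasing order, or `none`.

Answer: S1

Derivation:
Op 1: conn=18 S1=18 S2=29 S3=29 blocked=[]
Op 2: conn=13 S1=18 S2=24 S3=29 blocked=[]
Op 3: conn=-6 S1=-1 S2=24 S3=29 blocked=[1, 2, 3]
Op 4: conn=-6 S1=6 S2=24 S3=29 blocked=[1, 2, 3]
Op 5: conn=-17 S1=6 S2=13 S3=29 blocked=[1, 2, 3]
Op 6: conn=-17 S1=6 S2=33 S3=29 blocked=[1, 2, 3]
Op 7: conn=-6 S1=6 S2=33 S3=29 blocked=[1, 2, 3]
Op 8: conn=19 S1=6 S2=33 S3=29 blocked=[]
Op 9: conn=12 S1=-1 S2=33 S3=29 blocked=[1]
Op 10: conn=3 S1=-1 S2=33 S3=20 blocked=[1]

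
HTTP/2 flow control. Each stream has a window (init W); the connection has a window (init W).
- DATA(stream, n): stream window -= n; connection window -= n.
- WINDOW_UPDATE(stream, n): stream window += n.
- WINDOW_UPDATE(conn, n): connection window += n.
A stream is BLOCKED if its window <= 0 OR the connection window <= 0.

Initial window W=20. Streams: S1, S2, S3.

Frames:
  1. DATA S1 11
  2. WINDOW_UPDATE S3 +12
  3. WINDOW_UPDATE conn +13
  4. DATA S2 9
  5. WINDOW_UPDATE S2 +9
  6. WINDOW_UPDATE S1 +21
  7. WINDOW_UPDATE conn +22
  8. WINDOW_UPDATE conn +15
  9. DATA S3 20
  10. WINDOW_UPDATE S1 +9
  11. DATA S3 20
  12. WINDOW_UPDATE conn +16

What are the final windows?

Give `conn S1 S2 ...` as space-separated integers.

Op 1: conn=9 S1=9 S2=20 S3=20 blocked=[]
Op 2: conn=9 S1=9 S2=20 S3=32 blocked=[]
Op 3: conn=22 S1=9 S2=20 S3=32 blocked=[]
Op 4: conn=13 S1=9 S2=11 S3=32 blocked=[]
Op 5: conn=13 S1=9 S2=20 S3=32 blocked=[]
Op 6: conn=13 S1=30 S2=20 S3=32 blocked=[]
Op 7: conn=35 S1=30 S2=20 S3=32 blocked=[]
Op 8: conn=50 S1=30 S2=20 S3=32 blocked=[]
Op 9: conn=30 S1=30 S2=20 S3=12 blocked=[]
Op 10: conn=30 S1=39 S2=20 S3=12 blocked=[]
Op 11: conn=10 S1=39 S2=20 S3=-8 blocked=[3]
Op 12: conn=26 S1=39 S2=20 S3=-8 blocked=[3]

Answer: 26 39 20 -8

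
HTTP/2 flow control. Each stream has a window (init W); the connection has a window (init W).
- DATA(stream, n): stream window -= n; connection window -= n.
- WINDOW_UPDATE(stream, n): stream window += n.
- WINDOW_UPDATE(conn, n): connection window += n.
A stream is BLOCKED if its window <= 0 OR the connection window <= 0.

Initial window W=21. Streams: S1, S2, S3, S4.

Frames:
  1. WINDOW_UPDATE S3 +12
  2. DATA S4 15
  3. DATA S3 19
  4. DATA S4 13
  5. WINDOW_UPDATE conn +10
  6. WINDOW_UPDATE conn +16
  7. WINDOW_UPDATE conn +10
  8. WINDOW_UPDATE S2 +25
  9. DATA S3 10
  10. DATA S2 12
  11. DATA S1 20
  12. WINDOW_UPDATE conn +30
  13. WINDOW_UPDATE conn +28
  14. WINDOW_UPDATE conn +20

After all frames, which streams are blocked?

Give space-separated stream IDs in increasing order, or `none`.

Op 1: conn=21 S1=21 S2=21 S3=33 S4=21 blocked=[]
Op 2: conn=6 S1=21 S2=21 S3=33 S4=6 blocked=[]
Op 3: conn=-13 S1=21 S2=21 S3=14 S4=6 blocked=[1, 2, 3, 4]
Op 4: conn=-26 S1=21 S2=21 S3=14 S4=-7 blocked=[1, 2, 3, 4]
Op 5: conn=-16 S1=21 S2=21 S3=14 S4=-7 blocked=[1, 2, 3, 4]
Op 6: conn=0 S1=21 S2=21 S3=14 S4=-7 blocked=[1, 2, 3, 4]
Op 7: conn=10 S1=21 S2=21 S3=14 S4=-7 blocked=[4]
Op 8: conn=10 S1=21 S2=46 S3=14 S4=-7 blocked=[4]
Op 9: conn=0 S1=21 S2=46 S3=4 S4=-7 blocked=[1, 2, 3, 4]
Op 10: conn=-12 S1=21 S2=34 S3=4 S4=-7 blocked=[1, 2, 3, 4]
Op 11: conn=-32 S1=1 S2=34 S3=4 S4=-7 blocked=[1, 2, 3, 4]
Op 12: conn=-2 S1=1 S2=34 S3=4 S4=-7 blocked=[1, 2, 3, 4]
Op 13: conn=26 S1=1 S2=34 S3=4 S4=-7 blocked=[4]
Op 14: conn=46 S1=1 S2=34 S3=4 S4=-7 blocked=[4]

Answer: S4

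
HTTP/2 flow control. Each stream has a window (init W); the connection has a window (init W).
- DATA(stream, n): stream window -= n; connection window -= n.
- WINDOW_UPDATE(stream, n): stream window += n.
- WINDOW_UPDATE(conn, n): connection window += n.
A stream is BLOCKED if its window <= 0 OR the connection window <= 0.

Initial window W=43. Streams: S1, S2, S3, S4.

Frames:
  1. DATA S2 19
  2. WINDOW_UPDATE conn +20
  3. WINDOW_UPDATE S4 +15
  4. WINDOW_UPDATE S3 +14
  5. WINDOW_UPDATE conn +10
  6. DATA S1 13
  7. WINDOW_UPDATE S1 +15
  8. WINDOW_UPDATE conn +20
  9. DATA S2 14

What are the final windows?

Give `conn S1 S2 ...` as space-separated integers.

Answer: 47 45 10 57 58

Derivation:
Op 1: conn=24 S1=43 S2=24 S3=43 S4=43 blocked=[]
Op 2: conn=44 S1=43 S2=24 S3=43 S4=43 blocked=[]
Op 3: conn=44 S1=43 S2=24 S3=43 S4=58 blocked=[]
Op 4: conn=44 S1=43 S2=24 S3=57 S4=58 blocked=[]
Op 5: conn=54 S1=43 S2=24 S3=57 S4=58 blocked=[]
Op 6: conn=41 S1=30 S2=24 S3=57 S4=58 blocked=[]
Op 7: conn=41 S1=45 S2=24 S3=57 S4=58 blocked=[]
Op 8: conn=61 S1=45 S2=24 S3=57 S4=58 blocked=[]
Op 9: conn=47 S1=45 S2=10 S3=57 S4=58 blocked=[]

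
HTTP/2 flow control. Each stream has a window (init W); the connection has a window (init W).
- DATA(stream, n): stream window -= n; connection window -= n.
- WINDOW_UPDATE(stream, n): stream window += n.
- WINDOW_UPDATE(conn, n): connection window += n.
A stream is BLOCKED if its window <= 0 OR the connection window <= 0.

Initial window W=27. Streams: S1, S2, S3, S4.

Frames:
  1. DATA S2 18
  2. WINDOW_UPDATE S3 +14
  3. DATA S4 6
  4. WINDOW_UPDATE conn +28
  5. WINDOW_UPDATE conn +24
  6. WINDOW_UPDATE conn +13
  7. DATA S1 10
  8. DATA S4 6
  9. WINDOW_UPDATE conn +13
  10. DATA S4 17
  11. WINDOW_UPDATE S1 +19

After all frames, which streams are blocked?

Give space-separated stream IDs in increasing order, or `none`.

Op 1: conn=9 S1=27 S2=9 S3=27 S4=27 blocked=[]
Op 2: conn=9 S1=27 S2=9 S3=41 S4=27 blocked=[]
Op 3: conn=3 S1=27 S2=9 S3=41 S4=21 blocked=[]
Op 4: conn=31 S1=27 S2=9 S3=41 S4=21 blocked=[]
Op 5: conn=55 S1=27 S2=9 S3=41 S4=21 blocked=[]
Op 6: conn=68 S1=27 S2=9 S3=41 S4=21 blocked=[]
Op 7: conn=58 S1=17 S2=9 S3=41 S4=21 blocked=[]
Op 8: conn=52 S1=17 S2=9 S3=41 S4=15 blocked=[]
Op 9: conn=65 S1=17 S2=9 S3=41 S4=15 blocked=[]
Op 10: conn=48 S1=17 S2=9 S3=41 S4=-2 blocked=[4]
Op 11: conn=48 S1=36 S2=9 S3=41 S4=-2 blocked=[4]

Answer: S4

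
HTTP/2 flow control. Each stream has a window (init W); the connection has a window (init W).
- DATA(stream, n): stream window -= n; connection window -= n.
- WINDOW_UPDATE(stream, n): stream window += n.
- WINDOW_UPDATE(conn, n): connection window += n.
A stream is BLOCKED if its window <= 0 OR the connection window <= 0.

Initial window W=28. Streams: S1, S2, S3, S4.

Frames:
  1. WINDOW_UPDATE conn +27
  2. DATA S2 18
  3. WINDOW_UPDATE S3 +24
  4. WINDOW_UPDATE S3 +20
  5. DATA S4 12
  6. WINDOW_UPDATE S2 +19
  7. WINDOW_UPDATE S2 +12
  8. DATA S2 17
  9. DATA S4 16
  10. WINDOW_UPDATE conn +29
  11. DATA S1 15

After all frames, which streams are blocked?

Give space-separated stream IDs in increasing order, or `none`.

Answer: S4

Derivation:
Op 1: conn=55 S1=28 S2=28 S3=28 S4=28 blocked=[]
Op 2: conn=37 S1=28 S2=10 S3=28 S4=28 blocked=[]
Op 3: conn=37 S1=28 S2=10 S3=52 S4=28 blocked=[]
Op 4: conn=37 S1=28 S2=10 S3=72 S4=28 blocked=[]
Op 5: conn=25 S1=28 S2=10 S3=72 S4=16 blocked=[]
Op 6: conn=25 S1=28 S2=29 S3=72 S4=16 blocked=[]
Op 7: conn=25 S1=28 S2=41 S3=72 S4=16 blocked=[]
Op 8: conn=8 S1=28 S2=24 S3=72 S4=16 blocked=[]
Op 9: conn=-8 S1=28 S2=24 S3=72 S4=0 blocked=[1, 2, 3, 4]
Op 10: conn=21 S1=28 S2=24 S3=72 S4=0 blocked=[4]
Op 11: conn=6 S1=13 S2=24 S3=72 S4=0 blocked=[4]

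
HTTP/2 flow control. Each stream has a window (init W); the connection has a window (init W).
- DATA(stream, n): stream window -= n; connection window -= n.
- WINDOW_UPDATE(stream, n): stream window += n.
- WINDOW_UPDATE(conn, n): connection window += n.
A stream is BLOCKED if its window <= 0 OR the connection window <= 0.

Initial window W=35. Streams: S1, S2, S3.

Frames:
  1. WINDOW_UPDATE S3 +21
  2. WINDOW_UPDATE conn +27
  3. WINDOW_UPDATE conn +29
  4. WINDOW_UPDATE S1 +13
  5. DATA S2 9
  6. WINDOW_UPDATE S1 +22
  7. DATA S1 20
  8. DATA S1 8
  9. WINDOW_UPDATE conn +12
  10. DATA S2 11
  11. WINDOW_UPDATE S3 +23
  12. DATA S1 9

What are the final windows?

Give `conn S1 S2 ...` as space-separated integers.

Op 1: conn=35 S1=35 S2=35 S3=56 blocked=[]
Op 2: conn=62 S1=35 S2=35 S3=56 blocked=[]
Op 3: conn=91 S1=35 S2=35 S3=56 blocked=[]
Op 4: conn=91 S1=48 S2=35 S3=56 blocked=[]
Op 5: conn=82 S1=48 S2=26 S3=56 blocked=[]
Op 6: conn=82 S1=70 S2=26 S3=56 blocked=[]
Op 7: conn=62 S1=50 S2=26 S3=56 blocked=[]
Op 8: conn=54 S1=42 S2=26 S3=56 blocked=[]
Op 9: conn=66 S1=42 S2=26 S3=56 blocked=[]
Op 10: conn=55 S1=42 S2=15 S3=56 blocked=[]
Op 11: conn=55 S1=42 S2=15 S3=79 blocked=[]
Op 12: conn=46 S1=33 S2=15 S3=79 blocked=[]

Answer: 46 33 15 79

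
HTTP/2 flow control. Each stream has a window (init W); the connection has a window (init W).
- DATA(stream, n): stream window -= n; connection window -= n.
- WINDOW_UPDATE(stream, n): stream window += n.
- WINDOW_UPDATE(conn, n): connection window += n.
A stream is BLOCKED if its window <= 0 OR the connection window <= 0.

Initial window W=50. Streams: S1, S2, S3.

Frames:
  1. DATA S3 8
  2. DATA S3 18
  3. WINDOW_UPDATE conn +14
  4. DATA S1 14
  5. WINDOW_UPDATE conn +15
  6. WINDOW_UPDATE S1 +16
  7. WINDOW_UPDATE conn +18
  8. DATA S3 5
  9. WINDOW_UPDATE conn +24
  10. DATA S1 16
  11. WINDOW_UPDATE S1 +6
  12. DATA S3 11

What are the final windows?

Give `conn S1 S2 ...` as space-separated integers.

Op 1: conn=42 S1=50 S2=50 S3=42 blocked=[]
Op 2: conn=24 S1=50 S2=50 S3=24 blocked=[]
Op 3: conn=38 S1=50 S2=50 S3=24 blocked=[]
Op 4: conn=24 S1=36 S2=50 S3=24 blocked=[]
Op 5: conn=39 S1=36 S2=50 S3=24 blocked=[]
Op 6: conn=39 S1=52 S2=50 S3=24 blocked=[]
Op 7: conn=57 S1=52 S2=50 S3=24 blocked=[]
Op 8: conn=52 S1=52 S2=50 S3=19 blocked=[]
Op 9: conn=76 S1=52 S2=50 S3=19 blocked=[]
Op 10: conn=60 S1=36 S2=50 S3=19 blocked=[]
Op 11: conn=60 S1=42 S2=50 S3=19 blocked=[]
Op 12: conn=49 S1=42 S2=50 S3=8 blocked=[]

Answer: 49 42 50 8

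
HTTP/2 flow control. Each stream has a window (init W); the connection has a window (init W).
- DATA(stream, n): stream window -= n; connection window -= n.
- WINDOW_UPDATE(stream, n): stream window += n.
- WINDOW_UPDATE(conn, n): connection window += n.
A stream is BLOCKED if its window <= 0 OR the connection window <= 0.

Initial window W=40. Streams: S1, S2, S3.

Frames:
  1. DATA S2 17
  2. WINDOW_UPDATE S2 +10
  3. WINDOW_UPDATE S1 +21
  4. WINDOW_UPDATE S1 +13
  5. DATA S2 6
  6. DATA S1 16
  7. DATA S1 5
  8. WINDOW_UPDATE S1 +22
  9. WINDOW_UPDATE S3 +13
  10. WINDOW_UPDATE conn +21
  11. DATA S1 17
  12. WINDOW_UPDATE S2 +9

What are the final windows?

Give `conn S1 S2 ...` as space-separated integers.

Answer: 0 58 36 53

Derivation:
Op 1: conn=23 S1=40 S2=23 S3=40 blocked=[]
Op 2: conn=23 S1=40 S2=33 S3=40 blocked=[]
Op 3: conn=23 S1=61 S2=33 S3=40 blocked=[]
Op 4: conn=23 S1=74 S2=33 S3=40 blocked=[]
Op 5: conn=17 S1=74 S2=27 S3=40 blocked=[]
Op 6: conn=1 S1=58 S2=27 S3=40 blocked=[]
Op 7: conn=-4 S1=53 S2=27 S3=40 blocked=[1, 2, 3]
Op 8: conn=-4 S1=75 S2=27 S3=40 blocked=[1, 2, 3]
Op 9: conn=-4 S1=75 S2=27 S3=53 blocked=[1, 2, 3]
Op 10: conn=17 S1=75 S2=27 S3=53 blocked=[]
Op 11: conn=0 S1=58 S2=27 S3=53 blocked=[1, 2, 3]
Op 12: conn=0 S1=58 S2=36 S3=53 blocked=[1, 2, 3]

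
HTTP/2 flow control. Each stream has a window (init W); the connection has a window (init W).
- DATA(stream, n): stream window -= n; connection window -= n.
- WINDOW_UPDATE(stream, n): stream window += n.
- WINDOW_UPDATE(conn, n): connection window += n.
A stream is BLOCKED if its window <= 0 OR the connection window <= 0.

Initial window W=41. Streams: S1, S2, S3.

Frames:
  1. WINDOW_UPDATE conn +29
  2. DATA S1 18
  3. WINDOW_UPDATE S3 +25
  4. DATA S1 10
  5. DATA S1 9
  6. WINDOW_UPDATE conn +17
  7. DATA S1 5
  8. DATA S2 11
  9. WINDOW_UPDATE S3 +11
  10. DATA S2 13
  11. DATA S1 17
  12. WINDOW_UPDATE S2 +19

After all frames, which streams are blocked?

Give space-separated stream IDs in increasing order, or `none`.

Answer: S1

Derivation:
Op 1: conn=70 S1=41 S2=41 S3=41 blocked=[]
Op 2: conn=52 S1=23 S2=41 S3=41 blocked=[]
Op 3: conn=52 S1=23 S2=41 S3=66 blocked=[]
Op 4: conn=42 S1=13 S2=41 S3=66 blocked=[]
Op 5: conn=33 S1=4 S2=41 S3=66 blocked=[]
Op 6: conn=50 S1=4 S2=41 S3=66 blocked=[]
Op 7: conn=45 S1=-1 S2=41 S3=66 blocked=[1]
Op 8: conn=34 S1=-1 S2=30 S3=66 blocked=[1]
Op 9: conn=34 S1=-1 S2=30 S3=77 blocked=[1]
Op 10: conn=21 S1=-1 S2=17 S3=77 blocked=[1]
Op 11: conn=4 S1=-18 S2=17 S3=77 blocked=[1]
Op 12: conn=4 S1=-18 S2=36 S3=77 blocked=[1]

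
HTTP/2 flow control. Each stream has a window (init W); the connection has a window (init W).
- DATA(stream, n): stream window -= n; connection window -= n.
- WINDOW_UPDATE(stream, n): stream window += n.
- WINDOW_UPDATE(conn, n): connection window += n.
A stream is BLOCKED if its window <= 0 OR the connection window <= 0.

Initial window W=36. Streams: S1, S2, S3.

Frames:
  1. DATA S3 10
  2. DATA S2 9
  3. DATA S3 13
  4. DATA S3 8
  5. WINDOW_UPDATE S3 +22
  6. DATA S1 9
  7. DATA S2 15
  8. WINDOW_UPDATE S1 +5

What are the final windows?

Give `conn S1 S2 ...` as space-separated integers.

Op 1: conn=26 S1=36 S2=36 S3=26 blocked=[]
Op 2: conn=17 S1=36 S2=27 S3=26 blocked=[]
Op 3: conn=4 S1=36 S2=27 S3=13 blocked=[]
Op 4: conn=-4 S1=36 S2=27 S3=5 blocked=[1, 2, 3]
Op 5: conn=-4 S1=36 S2=27 S3=27 blocked=[1, 2, 3]
Op 6: conn=-13 S1=27 S2=27 S3=27 blocked=[1, 2, 3]
Op 7: conn=-28 S1=27 S2=12 S3=27 blocked=[1, 2, 3]
Op 8: conn=-28 S1=32 S2=12 S3=27 blocked=[1, 2, 3]

Answer: -28 32 12 27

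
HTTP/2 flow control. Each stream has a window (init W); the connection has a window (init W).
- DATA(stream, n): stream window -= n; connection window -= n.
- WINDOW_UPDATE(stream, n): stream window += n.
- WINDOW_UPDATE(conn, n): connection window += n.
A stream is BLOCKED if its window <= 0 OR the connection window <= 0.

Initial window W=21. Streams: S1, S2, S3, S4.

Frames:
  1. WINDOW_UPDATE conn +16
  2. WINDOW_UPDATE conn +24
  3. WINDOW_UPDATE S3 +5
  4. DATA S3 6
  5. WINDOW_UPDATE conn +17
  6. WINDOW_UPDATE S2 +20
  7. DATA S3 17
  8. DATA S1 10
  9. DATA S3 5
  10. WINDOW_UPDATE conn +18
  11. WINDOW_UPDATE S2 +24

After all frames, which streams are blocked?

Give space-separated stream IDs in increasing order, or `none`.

Answer: S3

Derivation:
Op 1: conn=37 S1=21 S2=21 S3=21 S4=21 blocked=[]
Op 2: conn=61 S1=21 S2=21 S3=21 S4=21 blocked=[]
Op 3: conn=61 S1=21 S2=21 S3=26 S4=21 blocked=[]
Op 4: conn=55 S1=21 S2=21 S3=20 S4=21 blocked=[]
Op 5: conn=72 S1=21 S2=21 S3=20 S4=21 blocked=[]
Op 6: conn=72 S1=21 S2=41 S3=20 S4=21 blocked=[]
Op 7: conn=55 S1=21 S2=41 S3=3 S4=21 blocked=[]
Op 8: conn=45 S1=11 S2=41 S3=3 S4=21 blocked=[]
Op 9: conn=40 S1=11 S2=41 S3=-2 S4=21 blocked=[3]
Op 10: conn=58 S1=11 S2=41 S3=-2 S4=21 blocked=[3]
Op 11: conn=58 S1=11 S2=65 S3=-2 S4=21 blocked=[3]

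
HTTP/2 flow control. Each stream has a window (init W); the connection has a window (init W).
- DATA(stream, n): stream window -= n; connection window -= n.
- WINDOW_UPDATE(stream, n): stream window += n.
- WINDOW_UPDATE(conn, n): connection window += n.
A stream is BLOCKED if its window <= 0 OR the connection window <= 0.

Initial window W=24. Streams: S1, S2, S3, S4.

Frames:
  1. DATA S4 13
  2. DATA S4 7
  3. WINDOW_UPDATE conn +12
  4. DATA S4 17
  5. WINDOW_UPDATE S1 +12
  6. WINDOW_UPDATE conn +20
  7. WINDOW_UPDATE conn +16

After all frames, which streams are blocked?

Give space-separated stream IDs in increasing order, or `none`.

Answer: S4

Derivation:
Op 1: conn=11 S1=24 S2=24 S3=24 S4=11 blocked=[]
Op 2: conn=4 S1=24 S2=24 S3=24 S4=4 blocked=[]
Op 3: conn=16 S1=24 S2=24 S3=24 S4=4 blocked=[]
Op 4: conn=-1 S1=24 S2=24 S3=24 S4=-13 blocked=[1, 2, 3, 4]
Op 5: conn=-1 S1=36 S2=24 S3=24 S4=-13 blocked=[1, 2, 3, 4]
Op 6: conn=19 S1=36 S2=24 S3=24 S4=-13 blocked=[4]
Op 7: conn=35 S1=36 S2=24 S3=24 S4=-13 blocked=[4]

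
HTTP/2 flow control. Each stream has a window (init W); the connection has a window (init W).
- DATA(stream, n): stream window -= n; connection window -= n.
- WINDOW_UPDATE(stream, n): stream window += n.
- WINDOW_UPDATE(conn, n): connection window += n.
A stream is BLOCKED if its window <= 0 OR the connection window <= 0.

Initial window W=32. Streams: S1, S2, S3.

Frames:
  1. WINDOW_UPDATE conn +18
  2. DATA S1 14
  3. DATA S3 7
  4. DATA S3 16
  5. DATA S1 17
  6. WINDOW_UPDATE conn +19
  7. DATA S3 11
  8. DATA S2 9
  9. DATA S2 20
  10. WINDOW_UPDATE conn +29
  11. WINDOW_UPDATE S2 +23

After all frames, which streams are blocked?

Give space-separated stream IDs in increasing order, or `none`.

Answer: S3

Derivation:
Op 1: conn=50 S1=32 S2=32 S3=32 blocked=[]
Op 2: conn=36 S1=18 S2=32 S3=32 blocked=[]
Op 3: conn=29 S1=18 S2=32 S3=25 blocked=[]
Op 4: conn=13 S1=18 S2=32 S3=9 blocked=[]
Op 5: conn=-4 S1=1 S2=32 S3=9 blocked=[1, 2, 3]
Op 6: conn=15 S1=1 S2=32 S3=9 blocked=[]
Op 7: conn=4 S1=1 S2=32 S3=-2 blocked=[3]
Op 8: conn=-5 S1=1 S2=23 S3=-2 blocked=[1, 2, 3]
Op 9: conn=-25 S1=1 S2=3 S3=-2 blocked=[1, 2, 3]
Op 10: conn=4 S1=1 S2=3 S3=-2 blocked=[3]
Op 11: conn=4 S1=1 S2=26 S3=-2 blocked=[3]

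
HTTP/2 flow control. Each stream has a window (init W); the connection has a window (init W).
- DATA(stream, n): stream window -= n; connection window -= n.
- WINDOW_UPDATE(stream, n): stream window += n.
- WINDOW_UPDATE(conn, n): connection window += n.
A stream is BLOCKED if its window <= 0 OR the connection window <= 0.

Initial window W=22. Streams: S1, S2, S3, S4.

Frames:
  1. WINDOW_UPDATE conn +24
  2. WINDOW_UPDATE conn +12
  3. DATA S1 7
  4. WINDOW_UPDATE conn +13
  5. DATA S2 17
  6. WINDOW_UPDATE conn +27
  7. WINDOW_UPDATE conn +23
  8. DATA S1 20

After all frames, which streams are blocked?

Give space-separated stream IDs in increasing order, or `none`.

Answer: S1

Derivation:
Op 1: conn=46 S1=22 S2=22 S3=22 S4=22 blocked=[]
Op 2: conn=58 S1=22 S2=22 S3=22 S4=22 blocked=[]
Op 3: conn=51 S1=15 S2=22 S3=22 S4=22 blocked=[]
Op 4: conn=64 S1=15 S2=22 S3=22 S4=22 blocked=[]
Op 5: conn=47 S1=15 S2=5 S3=22 S4=22 blocked=[]
Op 6: conn=74 S1=15 S2=5 S3=22 S4=22 blocked=[]
Op 7: conn=97 S1=15 S2=5 S3=22 S4=22 blocked=[]
Op 8: conn=77 S1=-5 S2=5 S3=22 S4=22 blocked=[1]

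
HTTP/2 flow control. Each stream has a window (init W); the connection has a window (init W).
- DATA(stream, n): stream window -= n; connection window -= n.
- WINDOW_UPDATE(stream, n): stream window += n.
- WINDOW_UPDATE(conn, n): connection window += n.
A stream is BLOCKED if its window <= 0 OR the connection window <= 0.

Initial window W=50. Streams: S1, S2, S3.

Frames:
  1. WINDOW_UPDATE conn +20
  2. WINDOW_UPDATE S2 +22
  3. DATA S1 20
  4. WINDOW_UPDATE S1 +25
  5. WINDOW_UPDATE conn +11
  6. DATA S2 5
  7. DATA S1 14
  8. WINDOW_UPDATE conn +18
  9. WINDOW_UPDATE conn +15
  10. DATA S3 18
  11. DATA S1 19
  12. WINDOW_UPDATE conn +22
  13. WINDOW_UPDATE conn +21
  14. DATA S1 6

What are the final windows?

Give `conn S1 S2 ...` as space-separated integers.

Answer: 75 16 67 32

Derivation:
Op 1: conn=70 S1=50 S2=50 S3=50 blocked=[]
Op 2: conn=70 S1=50 S2=72 S3=50 blocked=[]
Op 3: conn=50 S1=30 S2=72 S3=50 blocked=[]
Op 4: conn=50 S1=55 S2=72 S3=50 blocked=[]
Op 5: conn=61 S1=55 S2=72 S3=50 blocked=[]
Op 6: conn=56 S1=55 S2=67 S3=50 blocked=[]
Op 7: conn=42 S1=41 S2=67 S3=50 blocked=[]
Op 8: conn=60 S1=41 S2=67 S3=50 blocked=[]
Op 9: conn=75 S1=41 S2=67 S3=50 blocked=[]
Op 10: conn=57 S1=41 S2=67 S3=32 blocked=[]
Op 11: conn=38 S1=22 S2=67 S3=32 blocked=[]
Op 12: conn=60 S1=22 S2=67 S3=32 blocked=[]
Op 13: conn=81 S1=22 S2=67 S3=32 blocked=[]
Op 14: conn=75 S1=16 S2=67 S3=32 blocked=[]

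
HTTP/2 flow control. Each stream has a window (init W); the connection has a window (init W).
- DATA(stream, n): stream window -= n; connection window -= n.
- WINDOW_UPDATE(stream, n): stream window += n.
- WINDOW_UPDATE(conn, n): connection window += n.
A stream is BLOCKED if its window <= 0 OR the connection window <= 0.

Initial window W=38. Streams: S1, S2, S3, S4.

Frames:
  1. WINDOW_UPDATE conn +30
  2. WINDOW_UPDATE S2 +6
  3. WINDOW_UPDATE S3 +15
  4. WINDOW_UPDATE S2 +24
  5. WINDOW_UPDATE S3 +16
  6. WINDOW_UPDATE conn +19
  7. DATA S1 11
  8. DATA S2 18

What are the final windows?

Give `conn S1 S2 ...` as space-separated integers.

Answer: 58 27 50 69 38

Derivation:
Op 1: conn=68 S1=38 S2=38 S3=38 S4=38 blocked=[]
Op 2: conn=68 S1=38 S2=44 S3=38 S4=38 blocked=[]
Op 3: conn=68 S1=38 S2=44 S3=53 S4=38 blocked=[]
Op 4: conn=68 S1=38 S2=68 S3=53 S4=38 blocked=[]
Op 5: conn=68 S1=38 S2=68 S3=69 S4=38 blocked=[]
Op 6: conn=87 S1=38 S2=68 S3=69 S4=38 blocked=[]
Op 7: conn=76 S1=27 S2=68 S3=69 S4=38 blocked=[]
Op 8: conn=58 S1=27 S2=50 S3=69 S4=38 blocked=[]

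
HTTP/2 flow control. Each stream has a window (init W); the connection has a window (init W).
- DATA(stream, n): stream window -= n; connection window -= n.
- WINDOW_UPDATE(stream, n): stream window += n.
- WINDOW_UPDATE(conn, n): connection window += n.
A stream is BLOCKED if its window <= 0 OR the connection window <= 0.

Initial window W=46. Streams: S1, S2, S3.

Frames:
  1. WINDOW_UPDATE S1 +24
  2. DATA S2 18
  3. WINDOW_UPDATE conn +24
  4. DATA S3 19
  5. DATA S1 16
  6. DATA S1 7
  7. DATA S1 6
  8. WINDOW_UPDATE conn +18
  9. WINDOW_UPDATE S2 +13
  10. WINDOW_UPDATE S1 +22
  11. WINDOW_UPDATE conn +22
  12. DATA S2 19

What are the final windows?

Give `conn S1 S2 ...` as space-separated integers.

Op 1: conn=46 S1=70 S2=46 S3=46 blocked=[]
Op 2: conn=28 S1=70 S2=28 S3=46 blocked=[]
Op 3: conn=52 S1=70 S2=28 S3=46 blocked=[]
Op 4: conn=33 S1=70 S2=28 S3=27 blocked=[]
Op 5: conn=17 S1=54 S2=28 S3=27 blocked=[]
Op 6: conn=10 S1=47 S2=28 S3=27 blocked=[]
Op 7: conn=4 S1=41 S2=28 S3=27 blocked=[]
Op 8: conn=22 S1=41 S2=28 S3=27 blocked=[]
Op 9: conn=22 S1=41 S2=41 S3=27 blocked=[]
Op 10: conn=22 S1=63 S2=41 S3=27 blocked=[]
Op 11: conn=44 S1=63 S2=41 S3=27 blocked=[]
Op 12: conn=25 S1=63 S2=22 S3=27 blocked=[]

Answer: 25 63 22 27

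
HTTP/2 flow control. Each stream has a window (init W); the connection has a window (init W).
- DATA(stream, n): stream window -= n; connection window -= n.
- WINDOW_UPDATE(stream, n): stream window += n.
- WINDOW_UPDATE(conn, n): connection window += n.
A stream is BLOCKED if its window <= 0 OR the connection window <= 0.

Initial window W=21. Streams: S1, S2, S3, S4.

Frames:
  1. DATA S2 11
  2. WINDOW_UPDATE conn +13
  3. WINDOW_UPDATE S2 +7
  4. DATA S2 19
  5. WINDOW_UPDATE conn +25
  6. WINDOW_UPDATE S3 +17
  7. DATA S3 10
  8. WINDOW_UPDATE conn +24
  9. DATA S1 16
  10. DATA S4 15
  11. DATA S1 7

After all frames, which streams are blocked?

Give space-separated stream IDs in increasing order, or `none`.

Op 1: conn=10 S1=21 S2=10 S3=21 S4=21 blocked=[]
Op 2: conn=23 S1=21 S2=10 S3=21 S4=21 blocked=[]
Op 3: conn=23 S1=21 S2=17 S3=21 S4=21 blocked=[]
Op 4: conn=4 S1=21 S2=-2 S3=21 S4=21 blocked=[2]
Op 5: conn=29 S1=21 S2=-2 S3=21 S4=21 blocked=[2]
Op 6: conn=29 S1=21 S2=-2 S3=38 S4=21 blocked=[2]
Op 7: conn=19 S1=21 S2=-2 S3=28 S4=21 blocked=[2]
Op 8: conn=43 S1=21 S2=-2 S3=28 S4=21 blocked=[2]
Op 9: conn=27 S1=5 S2=-2 S3=28 S4=21 blocked=[2]
Op 10: conn=12 S1=5 S2=-2 S3=28 S4=6 blocked=[2]
Op 11: conn=5 S1=-2 S2=-2 S3=28 S4=6 blocked=[1, 2]

Answer: S1 S2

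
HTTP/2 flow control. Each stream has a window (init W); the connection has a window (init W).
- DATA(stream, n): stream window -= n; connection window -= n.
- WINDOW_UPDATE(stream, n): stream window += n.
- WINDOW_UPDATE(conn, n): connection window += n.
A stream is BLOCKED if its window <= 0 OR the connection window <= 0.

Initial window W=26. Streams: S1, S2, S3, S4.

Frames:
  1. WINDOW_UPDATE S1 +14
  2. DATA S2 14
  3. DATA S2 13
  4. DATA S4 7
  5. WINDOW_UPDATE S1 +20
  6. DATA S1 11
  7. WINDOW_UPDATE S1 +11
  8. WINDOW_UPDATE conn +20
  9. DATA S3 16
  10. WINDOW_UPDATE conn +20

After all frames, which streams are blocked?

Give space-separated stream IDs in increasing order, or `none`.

Op 1: conn=26 S1=40 S2=26 S3=26 S4=26 blocked=[]
Op 2: conn=12 S1=40 S2=12 S3=26 S4=26 blocked=[]
Op 3: conn=-1 S1=40 S2=-1 S3=26 S4=26 blocked=[1, 2, 3, 4]
Op 4: conn=-8 S1=40 S2=-1 S3=26 S4=19 blocked=[1, 2, 3, 4]
Op 5: conn=-8 S1=60 S2=-1 S3=26 S4=19 blocked=[1, 2, 3, 4]
Op 6: conn=-19 S1=49 S2=-1 S3=26 S4=19 blocked=[1, 2, 3, 4]
Op 7: conn=-19 S1=60 S2=-1 S3=26 S4=19 blocked=[1, 2, 3, 4]
Op 8: conn=1 S1=60 S2=-1 S3=26 S4=19 blocked=[2]
Op 9: conn=-15 S1=60 S2=-1 S3=10 S4=19 blocked=[1, 2, 3, 4]
Op 10: conn=5 S1=60 S2=-1 S3=10 S4=19 blocked=[2]

Answer: S2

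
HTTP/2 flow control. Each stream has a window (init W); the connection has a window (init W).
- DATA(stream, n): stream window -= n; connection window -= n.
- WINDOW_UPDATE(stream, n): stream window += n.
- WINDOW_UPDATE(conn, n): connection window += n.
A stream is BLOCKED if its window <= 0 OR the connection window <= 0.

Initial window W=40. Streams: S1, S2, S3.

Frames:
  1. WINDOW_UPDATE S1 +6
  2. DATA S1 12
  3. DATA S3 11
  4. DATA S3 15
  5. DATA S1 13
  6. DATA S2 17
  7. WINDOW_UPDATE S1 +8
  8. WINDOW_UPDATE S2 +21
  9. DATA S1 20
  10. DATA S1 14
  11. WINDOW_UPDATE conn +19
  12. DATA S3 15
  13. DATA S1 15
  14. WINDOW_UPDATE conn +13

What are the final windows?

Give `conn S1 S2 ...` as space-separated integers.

Answer: -60 -20 44 -1

Derivation:
Op 1: conn=40 S1=46 S2=40 S3=40 blocked=[]
Op 2: conn=28 S1=34 S2=40 S3=40 blocked=[]
Op 3: conn=17 S1=34 S2=40 S3=29 blocked=[]
Op 4: conn=2 S1=34 S2=40 S3=14 blocked=[]
Op 5: conn=-11 S1=21 S2=40 S3=14 blocked=[1, 2, 3]
Op 6: conn=-28 S1=21 S2=23 S3=14 blocked=[1, 2, 3]
Op 7: conn=-28 S1=29 S2=23 S3=14 blocked=[1, 2, 3]
Op 8: conn=-28 S1=29 S2=44 S3=14 blocked=[1, 2, 3]
Op 9: conn=-48 S1=9 S2=44 S3=14 blocked=[1, 2, 3]
Op 10: conn=-62 S1=-5 S2=44 S3=14 blocked=[1, 2, 3]
Op 11: conn=-43 S1=-5 S2=44 S3=14 blocked=[1, 2, 3]
Op 12: conn=-58 S1=-5 S2=44 S3=-1 blocked=[1, 2, 3]
Op 13: conn=-73 S1=-20 S2=44 S3=-1 blocked=[1, 2, 3]
Op 14: conn=-60 S1=-20 S2=44 S3=-1 blocked=[1, 2, 3]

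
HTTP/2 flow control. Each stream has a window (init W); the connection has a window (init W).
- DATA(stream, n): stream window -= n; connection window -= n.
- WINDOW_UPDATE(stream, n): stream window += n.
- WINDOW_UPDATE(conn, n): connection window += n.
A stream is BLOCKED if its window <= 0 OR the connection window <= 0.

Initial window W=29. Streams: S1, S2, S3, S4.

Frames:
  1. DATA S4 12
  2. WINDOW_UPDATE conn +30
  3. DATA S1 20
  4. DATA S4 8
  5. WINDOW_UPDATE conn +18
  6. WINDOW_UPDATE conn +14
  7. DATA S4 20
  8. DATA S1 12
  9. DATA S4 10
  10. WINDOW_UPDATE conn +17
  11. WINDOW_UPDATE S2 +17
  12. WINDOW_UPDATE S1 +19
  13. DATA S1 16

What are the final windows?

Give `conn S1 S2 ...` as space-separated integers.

Op 1: conn=17 S1=29 S2=29 S3=29 S4=17 blocked=[]
Op 2: conn=47 S1=29 S2=29 S3=29 S4=17 blocked=[]
Op 3: conn=27 S1=9 S2=29 S3=29 S4=17 blocked=[]
Op 4: conn=19 S1=9 S2=29 S3=29 S4=9 blocked=[]
Op 5: conn=37 S1=9 S2=29 S3=29 S4=9 blocked=[]
Op 6: conn=51 S1=9 S2=29 S3=29 S4=9 blocked=[]
Op 7: conn=31 S1=9 S2=29 S3=29 S4=-11 blocked=[4]
Op 8: conn=19 S1=-3 S2=29 S3=29 S4=-11 blocked=[1, 4]
Op 9: conn=9 S1=-3 S2=29 S3=29 S4=-21 blocked=[1, 4]
Op 10: conn=26 S1=-3 S2=29 S3=29 S4=-21 blocked=[1, 4]
Op 11: conn=26 S1=-3 S2=46 S3=29 S4=-21 blocked=[1, 4]
Op 12: conn=26 S1=16 S2=46 S3=29 S4=-21 blocked=[4]
Op 13: conn=10 S1=0 S2=46 S3=29 S4=-21 blocked=[1, 4]

Answer: 10 0 46 29 -21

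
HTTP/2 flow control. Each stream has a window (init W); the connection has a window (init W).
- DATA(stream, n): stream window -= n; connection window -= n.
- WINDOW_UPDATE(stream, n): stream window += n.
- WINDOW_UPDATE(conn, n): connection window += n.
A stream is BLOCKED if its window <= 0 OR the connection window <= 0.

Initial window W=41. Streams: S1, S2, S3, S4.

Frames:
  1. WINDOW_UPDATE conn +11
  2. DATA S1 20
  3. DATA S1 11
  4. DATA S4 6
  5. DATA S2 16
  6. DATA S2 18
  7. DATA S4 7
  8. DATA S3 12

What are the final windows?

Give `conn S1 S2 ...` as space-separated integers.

Op 1: conn=52 S1=41 S2=41 S3=41 S4=41 blocked=[]
Op 2: conn=32 S1=21 S2=41 S3=41 S4=41 blocked=[]
Op 3: conn=21 S1=10 S2=41 S3=41 S4=41 blocked=[]
Op 4: conn=15 S1=10 S2=41 S3=41 S4=35 blocked=[]
Op 5: conn=-1 S1=10 S2=25 S3=41 S4=35 blocked=[1, 2, 3, 4]
Op 6: conn=-19 S1=10 S2=7 S3=41 S4=35 blocked=[1, 2, 3, 4]
Op 7: conn=-26 S1=10 S2=7 S3=41 S4=28 blocked=[1, 2, 3, 4]
Op 8: conn=-38 S1=10 S2=7 S3=29 S4=28 blocked=[1, 2, 3, 4]

Answer: -38 10 7 29 28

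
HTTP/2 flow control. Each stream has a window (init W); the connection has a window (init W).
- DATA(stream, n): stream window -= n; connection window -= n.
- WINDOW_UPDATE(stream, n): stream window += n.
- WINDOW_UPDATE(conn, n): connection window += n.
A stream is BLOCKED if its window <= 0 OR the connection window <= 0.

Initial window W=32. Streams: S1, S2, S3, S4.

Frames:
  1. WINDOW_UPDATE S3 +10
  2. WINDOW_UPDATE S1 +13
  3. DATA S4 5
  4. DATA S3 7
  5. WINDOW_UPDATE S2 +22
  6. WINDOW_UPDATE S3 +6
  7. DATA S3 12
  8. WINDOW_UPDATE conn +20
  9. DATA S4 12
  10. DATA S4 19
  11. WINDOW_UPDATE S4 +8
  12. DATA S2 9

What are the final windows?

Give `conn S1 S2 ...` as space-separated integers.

Op 1: conn=32 S1=32 S2=32 S3=42 S4=32 blocked=[]
Op 2: conn=32 S1=45 S2=32 S3=42 S4=32 blocked=[]
Op 3: conn=27 S1=45 S2=32 S3=42 S4=27 blocked=[]
Op 4: conn=20 S1=45 S2=32 S3=35 S4=27 blocked=[]
Op 5: conn=20 S1=45 S2=54 S3=35 S4=27 blocked=[]
Op 6: conn=20 S1=45 S2=54 S3=41 S4=27 blocked=[]
Op 7: conn=8 S1=45 S2=54 S3=29 S4=27 blocked=[]
Op 8: conn=28 S1=45 S2=54 S3=29 S4=27 blocked=[]
Op 9: conn=16 S1=45 S2=54 S3=29 S4=15 blocked=[]
Op 10: conn=-3 S1=45 S2=54 S3=29 S4=-4 blocked=[1, 2, 3, 4]
Op 11: conn=-3 S1=45 S2=54 S3=29 S4=4 blocked=[1, 2, 3, 4]
Op 12: conn=-12 S1=45 S2=45 S3=29 S4=4 blocked=[1, 2, 3, 4]

Answer: -12 45 45 29 4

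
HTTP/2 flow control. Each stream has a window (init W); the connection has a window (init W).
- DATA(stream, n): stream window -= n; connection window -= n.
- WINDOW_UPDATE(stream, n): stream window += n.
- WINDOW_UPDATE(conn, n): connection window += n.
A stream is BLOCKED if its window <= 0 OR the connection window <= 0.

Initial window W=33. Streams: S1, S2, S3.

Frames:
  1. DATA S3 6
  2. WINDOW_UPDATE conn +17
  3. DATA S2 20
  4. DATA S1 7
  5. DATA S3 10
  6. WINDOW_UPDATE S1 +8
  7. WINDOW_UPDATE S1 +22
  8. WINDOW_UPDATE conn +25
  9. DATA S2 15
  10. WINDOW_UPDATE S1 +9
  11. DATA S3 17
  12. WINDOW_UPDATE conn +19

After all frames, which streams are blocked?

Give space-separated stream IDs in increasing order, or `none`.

Answer: S2 S3

Derivation:
Op 1: conn=27 S1=33 S2=33 S3=27 blocked=[]
Op 2: conn=44 S1=33 S2=33 S3=27 blocked=[]
Op 3: conn=24 S1=33 S2=13 S3=27 blocked=[]
Op 4: conn=17 S1=26 S2=13 S3=27 blocked=[]
Op 5: conn=7 S1=26 S2=13 S3=17 blocked=[]
Op 6: conn=7 S1=34 S2=13 S3=17 blocked=[]
Op 7: conn=7 S1=56 S2=13 S3=17 blocked=[]
Op 8: conn=32 S1=56 S2=13 S3=17 blocked=[]
Op 9: conn=17 S1=56 S2=-2 S3=17 blocked=[2]
Op 10: conn=17 S1=65 S2=-2 S3=17 blocked=[2]
Op 11: conn=0 S1=65 S2=-2 S3=0 blocked=[1, 2, 3]
Op 12: conn=19 S1=65 S2=-2 S3=0 blocked=[2, 3]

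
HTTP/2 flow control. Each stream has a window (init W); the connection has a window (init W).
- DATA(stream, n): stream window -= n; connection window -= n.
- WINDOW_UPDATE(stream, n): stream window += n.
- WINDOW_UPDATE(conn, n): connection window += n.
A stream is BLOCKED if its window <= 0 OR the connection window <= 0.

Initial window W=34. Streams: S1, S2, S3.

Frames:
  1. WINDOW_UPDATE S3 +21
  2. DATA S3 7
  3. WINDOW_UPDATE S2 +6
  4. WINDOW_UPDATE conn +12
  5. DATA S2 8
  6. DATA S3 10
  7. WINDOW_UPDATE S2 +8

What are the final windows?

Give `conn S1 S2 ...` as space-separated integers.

Answer: 21 34 40 38

Derivation:
Op 1: conn=34 S1=34 S2=34 S3=55 blocked=[]
Op 2: conn=27 S1=34 S2=34 S3=48 blocked=[]
Op 3: conn=27 S1=34 S2=40 S3=48 blocked=[]
Op 4: conn=39 S1=34 S2=40 S3=48 blocked=[]
Op 5: conn=31 S1=34 S2=32 S3=48 blocked=[]
Op 6: conn=21 S1=34 S2=32 S3=38 blocked=[]
Op 7: conn=21 S1=34 S2=40 S3=38 blocked=[]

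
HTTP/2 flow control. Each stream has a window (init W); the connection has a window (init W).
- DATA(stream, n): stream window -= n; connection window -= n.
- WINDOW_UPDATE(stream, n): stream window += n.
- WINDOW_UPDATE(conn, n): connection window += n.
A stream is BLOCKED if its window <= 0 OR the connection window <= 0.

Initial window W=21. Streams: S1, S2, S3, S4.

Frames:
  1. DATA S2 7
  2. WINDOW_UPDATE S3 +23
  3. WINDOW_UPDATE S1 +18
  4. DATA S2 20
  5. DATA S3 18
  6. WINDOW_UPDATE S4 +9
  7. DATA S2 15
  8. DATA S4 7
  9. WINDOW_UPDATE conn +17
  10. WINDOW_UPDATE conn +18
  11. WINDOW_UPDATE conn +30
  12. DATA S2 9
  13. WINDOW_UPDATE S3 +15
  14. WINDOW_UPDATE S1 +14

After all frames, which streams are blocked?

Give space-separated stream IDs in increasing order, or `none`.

Answer: S2

Derivation:
Op 1: conn=14 S1=21 S2=14 S3=21 S4=21 blocked=[]
Op 2: conn=14 S1=21 S2=14 S3=44 S4=21 blocked=[]
Op 3: conn=14 S1=39 S2=14 S3=44 S4=21 blocked=[]
Op 4: conn=-6 S1=39 S2=-6 S3=44 S4=21 blocked=[1, 2, 3, 4]
Op 5: conn=-24 S1=39 S2=-6 S3=26 S4=21 blocked=[1, 2, 3, 4]
Op 6: conn=-24 S1=39 S2=-6 S3=26 S4=30 blocked=[1, 2, 3, 4]
Op 7: conn=-39 S1=39 S2=-21 S3=26 S4=30 blocked=[1, 2, 3, 4]
Op 8: conn=-46 S1=39 S2=-21 S3=26 S4=23 blocked=[1, 2, 3, 4]
Op 9: conn=-29 S1=39 S2=-21 S3=26 S4=23 blocked=[1, 2, 3, 4]
Op 10: conn=-11 S1=39 S2=-21 S3=26 S4=23 blocked=[1, 2, 3, 4]
Op 11: conn=19 S1=39 S2=-21 S3=26 S4=23 blocked=[2]
Op 12: conn=10 S1=39 S2=-30 S3=26 S4=23 blocked=[2]
Op 13: conn=10 S1=39 S2=-30 S3=41 S4=23 blocked=[2]
Op 14: conn=10 S1=53 S2=-30 S3=41 S4=23 blocked=[2]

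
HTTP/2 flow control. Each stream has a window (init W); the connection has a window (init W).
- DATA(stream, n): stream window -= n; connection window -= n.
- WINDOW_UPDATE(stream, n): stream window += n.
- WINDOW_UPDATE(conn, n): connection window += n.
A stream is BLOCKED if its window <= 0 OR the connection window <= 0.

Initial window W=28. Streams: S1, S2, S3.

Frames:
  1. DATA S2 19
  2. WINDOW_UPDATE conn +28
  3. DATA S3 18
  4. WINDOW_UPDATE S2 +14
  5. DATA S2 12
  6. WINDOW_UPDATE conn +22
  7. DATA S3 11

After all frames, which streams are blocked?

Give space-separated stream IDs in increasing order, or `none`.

Answer: S3

Derivation:
Op 1: conn=9 S1=28 S2=9 S3=28 blocked=[]
Op 2: conn=37 S1=28 S2=9 S3=28 blocked=[]
Op 3: conn=19 S1=28 S2=9 S3=10 blocked=[]
Op 4: conn=19 S1=28 S2=23 S3=10 blocked=[]
Op 5: conn=7 S1=28 S2=11 S3=10 blocked=[]
Op 6: conn=29 S1=28 S2=11 S3=10 blocked=[]
Op 7: conn=18 S1=28 S2=11 S3=-1 blocked=[3]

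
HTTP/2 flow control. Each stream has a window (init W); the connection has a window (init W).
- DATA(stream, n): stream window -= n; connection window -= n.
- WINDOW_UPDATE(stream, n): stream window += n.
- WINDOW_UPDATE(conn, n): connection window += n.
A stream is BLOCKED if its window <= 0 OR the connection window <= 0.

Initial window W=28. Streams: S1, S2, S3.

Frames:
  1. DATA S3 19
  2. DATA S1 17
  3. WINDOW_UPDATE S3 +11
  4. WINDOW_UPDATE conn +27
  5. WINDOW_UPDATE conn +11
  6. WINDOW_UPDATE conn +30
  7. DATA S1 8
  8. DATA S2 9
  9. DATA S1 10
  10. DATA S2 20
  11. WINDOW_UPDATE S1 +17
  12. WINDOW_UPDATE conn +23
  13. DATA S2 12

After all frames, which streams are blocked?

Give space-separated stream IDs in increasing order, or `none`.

Answer: S2

Derivation:
Op 1: conn=9 S1=28 S2=28 S3=9 blocked=[]
Op 2: conn=-8 S1=11 S2=28 S3=9 blocked=[1, 2, 3]
Op 3: conn=-8 S1=11 S2=28 S3=20 blocked=[1, 2, 3]
Op 4: conn=19 S1=11 S2=28 S3=20 blocked=[]
Op 5: conn=30 S1=11 S2=28 S3=20 blocked=[]
Op 6: conn=60 S1=11 S2=28 S3=20 blocked=[]
Op 7: conn=52 S1=3 S2=28 S3=20 blocked=[]
Op 8: conn=43 S1=3 S2=19 S3=20 blocked=[]
Op 9: conn=33 S1=-7 S2=19 S3=20 blocked=[1]
Op 10: conn=13 S1=-7 S2=-1 S3=20 blocked=[1, 2]
Op 11: conn=13 S1=10 S2=-1 S3=20 blocked=[2]
Op 12: conn=36 S1=10 S2=-1 S3=20 blocked=[2]
Op 13: conn=24 S1=10 S2=-13 S3=20 blocked=[2]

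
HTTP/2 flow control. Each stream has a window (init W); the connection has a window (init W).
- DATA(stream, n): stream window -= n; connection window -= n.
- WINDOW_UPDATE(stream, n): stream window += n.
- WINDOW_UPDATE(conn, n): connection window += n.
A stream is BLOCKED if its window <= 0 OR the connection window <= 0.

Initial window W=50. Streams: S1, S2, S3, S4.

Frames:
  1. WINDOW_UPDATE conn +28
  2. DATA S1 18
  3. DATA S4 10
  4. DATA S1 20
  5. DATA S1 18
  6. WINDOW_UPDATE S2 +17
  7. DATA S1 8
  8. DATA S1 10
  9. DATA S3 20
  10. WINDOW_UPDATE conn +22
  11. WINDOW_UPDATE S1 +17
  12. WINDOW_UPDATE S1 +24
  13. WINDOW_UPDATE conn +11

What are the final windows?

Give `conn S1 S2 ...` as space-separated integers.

Answer: 7 17 67 30 40

Derivation:
Op 1: conn=78 S1=50 S2=50 S3=50 S4=50 blocked=[]
Op 2: conn=60 S1=32 S2=50 S3=50 S4=50 blocked=[]
Op 3: conn=50 S1=32 S2=50 S3=50 S4=40 blocked=[]
Op 4: conn=30 S1=12 S2=50 S3=50 S4=40 blocked=[]
Op 5: conn=12 S1=-6 S2=50 S3=50 S4=40 blocked=[1]
Op 6: conn=12 S1=-6 S2=67 S3=50 S4=40 blocked=[1]
Op 7: conn=4 S1=-14 S2=67 S3=50 S4=40 blocked=[1]
Op 8: conn=-6 S1=-24 S2=67 S3=50 S4=40 blocked=[1, 2, 3, 4]
Op 9: conn=-26 S1=-24 S2=67 S3=30 S4=40 blocked=[1, 2, 3, 4]
Op 10: conn=-4 S1=-24 S2=67 S3=30 S4=40 blocked=[1, 2, 3, 4]
Op 11: conn=-4 S1=-7 S2=67 S3=30 S4=40 blocked=[1, 2, 3, 4]
Op 12: conn=-4 S1=17 S2=67 S3=30 S4=40 blocked=[1, 2, 3, 4]
Op 13: conn=7 S1=17 S2=67 S3=30 S4=40 blocked=[]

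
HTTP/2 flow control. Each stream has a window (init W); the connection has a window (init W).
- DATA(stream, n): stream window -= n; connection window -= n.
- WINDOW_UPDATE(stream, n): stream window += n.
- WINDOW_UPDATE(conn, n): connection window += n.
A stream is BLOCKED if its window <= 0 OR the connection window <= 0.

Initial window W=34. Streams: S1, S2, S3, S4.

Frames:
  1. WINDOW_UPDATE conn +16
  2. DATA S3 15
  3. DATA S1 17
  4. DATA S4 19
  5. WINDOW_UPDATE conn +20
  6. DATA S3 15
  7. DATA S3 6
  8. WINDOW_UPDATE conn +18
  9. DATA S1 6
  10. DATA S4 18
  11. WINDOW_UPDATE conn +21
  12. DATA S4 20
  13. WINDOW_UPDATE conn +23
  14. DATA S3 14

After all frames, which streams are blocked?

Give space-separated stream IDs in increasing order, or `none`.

Answer: S3 S4

Derivation:
Op 1: conn=50 S1=34 S2=34 S3=34 S4=34 blocked=[]
Op 2: conn=35 S1=34 S2=34 S3=19 S4=34 blocked=[]
Op 3: conn=18 S1=17 S2=34 S3=19 S4=34 blocked=[]
Op 4: conn=-1 S1=17 S2=34 S3=19 S4=15 blocked=[1, 2, 3, 4]
Op 5: conn=19 S1=17 S2=34 S3=19 S4=15 blocked=[]
Op 6: conn=4 S1=17 S2=34 S3=4 S4=15 blocked=[]
Op 7: conn=-2 S1=17 S2=34 S3=-2 S4=15 blocked=[1, 2, 3, 4]
Op 8: conn=16 S1=17 S2=34 S3=-2 S4=15 blocked=[3]
Op 9: conn=10 S1=11 S2=34 S3=-2 S4=15 blocked=[3]
Op 10: conn=-8 S1=11 S2=34 S3=-2 S4=-3 blocked=[1, 2, 3, 4]
Op 11: conn=13 S1=11 S2=34 S3=-2 S4=-3 blocked=[3, 4]
Op 12: conn=-7 S1=11 S2=34 S3=-2 S4=-23 blocked=[1, 2, 3, 4]
Op 13: conn=16 S1=11 S2=34 S3=-2 S4=-23 blocked=[3, 4]
Op 14: conn=2 S1=11 S2=34 S3=-16 S4=-23 blocked=[3, 4]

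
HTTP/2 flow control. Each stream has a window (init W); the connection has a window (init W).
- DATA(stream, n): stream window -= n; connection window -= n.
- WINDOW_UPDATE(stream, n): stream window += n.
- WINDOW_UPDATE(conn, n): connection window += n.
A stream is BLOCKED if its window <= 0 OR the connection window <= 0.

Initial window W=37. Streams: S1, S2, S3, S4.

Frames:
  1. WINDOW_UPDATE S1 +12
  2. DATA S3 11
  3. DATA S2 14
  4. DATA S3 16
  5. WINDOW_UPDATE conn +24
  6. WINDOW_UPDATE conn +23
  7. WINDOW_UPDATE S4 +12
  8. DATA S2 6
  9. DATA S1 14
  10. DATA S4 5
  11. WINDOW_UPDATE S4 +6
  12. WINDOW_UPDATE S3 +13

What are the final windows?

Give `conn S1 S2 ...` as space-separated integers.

Answer: 18 35 17 23 50

Derivation:
Op 1: conn=37 S1=49 S2=37 S3=37 S4=37 blocked=[]
Op 2: conn=26 S1=49 S2=37 S3=26 S4=37 blocked=[]
Op 3: conn=12 S1=49 S2=23 S3=26 S4=37 blocked=[]
Op 4: conn=-4 S1=49 S2=23 S3=10 S4=37 blocked=[1, 2, 3, 4]
Op 5: conn=20 S1=49 S2=23 S3=10 S4=37 blocked=[]
Op 6: conn=43 S1=49 S2=23 S3=10 S4=37 blocked=[]
Op 7: conn=43 S1=49 S2=23 S3=10 S4=49 blocked=[]
Op 8: conn=37 S1=49 S2=17 S3=10 S4=49 blocked=[]
Op 9: conn=23 S1=35 S2=17 S3=10 S4=49 blocked=[]
Op 10: conn=18 S1=35 S2=17 S3=10 S4=44 blocked=[]
Op 11: conn=18 S1=35 S2=17 S3=10 S4=50 blocked=[]
Op 12: conn=18 S1=35 S2=17 S3=23 S4=50 blocked=[]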